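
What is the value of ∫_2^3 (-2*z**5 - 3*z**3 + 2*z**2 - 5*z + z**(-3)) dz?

By the power rule, an antiderivative is F(z) = -z**6/3 - 3*z**4/4 + 2*z**3/3 - 5*z**2/2 - 1/(2*z**2).
Then F(3) - F(2) = (-11099/36) - (-305/8) = -19453/72.

-19453/72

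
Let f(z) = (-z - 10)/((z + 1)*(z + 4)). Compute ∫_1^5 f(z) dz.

log(3/25)

Factor the denominator: z**2 + 5*z + 4 = (z + 4)(z + 1).
Partial fractions: (-z - 10)/((z + 1)*(z + 4)) = 2/(z + 4) - 3/(z + 1).
An antiderivative is F(z) = -3*log(z + 1) + 2*log(z + 4).
Then F(5) - F(1) = (log(3/8)) - (log(25/8)) = log(3/25).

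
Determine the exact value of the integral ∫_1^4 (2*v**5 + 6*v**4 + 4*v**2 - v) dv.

By the power rule, an antiderivative is F(v) = v**6/3 + 6*v**5/5 + 4*v**3/3 - v**2/2.
Then F(4) - F(1) = (40072/15) - (71/30) = 26691/10.

26691/10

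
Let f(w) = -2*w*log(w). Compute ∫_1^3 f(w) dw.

4 - 9*log(3)

Integrate by parts once (u = ln w, dv = -2*w dw).
An antiderivative is F(w) = -w**2*(2*log(w) - 1)/2.
Then F(3) - F(1) = (9/2 - 9*log(3)) - (1/2) = 4 - 9*log(3).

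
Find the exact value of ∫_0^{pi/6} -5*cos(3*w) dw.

An antiderivative is F(w) = -5*sin(3*w)/3.
Then F(pi/6) - F(0) = (-5/3) - (0) = -5/3.

-5/3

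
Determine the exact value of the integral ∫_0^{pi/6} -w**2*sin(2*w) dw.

Integrate by parts twice (u = w^2, dv = -sin(2*w) dw).
An antiderivative is F(w) = w**2*cos(2*w)/2 - w*sin(2*w)/2 - cos(2*w)/4.
Then F(pi/6) - F(0) = (-sqrt(3)*pi/24 - 1/8 + pi**2/144) - (-1/4) = -sqrt(3)*pi/24 + pi**2/144 + 1/8.

-sqrt(3)*pi/24 + pi**2/144 + 1/8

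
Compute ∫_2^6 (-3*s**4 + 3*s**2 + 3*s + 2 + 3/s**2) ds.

By the power rule, an antiderivative is F(s) = -3*s**5/5 + s**3 + 3*s**2/2 + 2*s - 3/s.
Then F(6) - F(2) = (-43841/10) - (-27/10) = -21907/5.

-21907/5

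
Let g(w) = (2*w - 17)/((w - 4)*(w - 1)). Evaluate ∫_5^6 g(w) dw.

-13*log(2) + 5*log(5)

Factor the denominator: w**2 - 5*w + 4 = (w - 1)(w - 4).
Partial fractions: (2*w - 17)/((w - 4)*(w - 1)) = 5/(w - 1) - 3/(w - 4).
An antiderivative is F(w) = -3*log(w - 4) + 5*log(w - 1).
Then F(6) - F(5) = (-3*log(2) + 5*log(5)) - (10*log(2)) = -13*log(2) + 5*log(5).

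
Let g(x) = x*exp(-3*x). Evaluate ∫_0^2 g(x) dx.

(-7 + exp(6))*exp(-6)/9

Integrate by parts once (u = x, dv = exp(-3*x) dx).
An antiderivative is F(x) = (-3*x - 1)*exp(-3*x)/9.
Then F(2) - F(0) = (-7*exp(-6)/9) - (-1/9) = (-7 + exp(6))*exp(-6)/9.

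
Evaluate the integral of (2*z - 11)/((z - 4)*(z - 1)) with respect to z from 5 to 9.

Factor the denominator: z**2 - 5*z + 4 = (z - 1)(z - 4).
Partial fractions: (2*z - 11)/((z - 4)*(z - 1)) = 3/(z - 1) - 1/(z - 4).
An antiderivative is F(z) = -log(z - 4) + 3*log(z - 1).
Then F(9) - F(5) = (-log(5) + 9*log(2)) - (log(64)) = log(8/5).

log(8/5)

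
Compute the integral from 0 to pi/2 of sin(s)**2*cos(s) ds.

1/3

Let u = sin(s), so du = cos(s) ds. When s = 0, u = 0; when s = pi/2, u = 1.
The integral becomes ∫ u**2 du from 0 to 1, with antiderivative u**3/3.
Back in s: F(s) = sin(s)**3/3.
Then F(pi/2) - F(0) = (1/3) - (0) = 1/3.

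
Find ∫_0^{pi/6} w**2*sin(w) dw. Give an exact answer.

Integrate by parts twice (u = w^2, dv = sin(w) dw).
An antiderivative is F(w) = -w**2*cos(w) + 2*w*sin(w) + 2*cos(w).
Then F(pi/6) - F(0) = (-sqrt(3)*pi**2/72 + pi/6 + sqrt(3)) - (2) = -2 - sqrt(3)*pi**2/72 + pi/6 + sqrt(3).

-2 - sqrt(3)*pi**2/72 + pi/6 + sqrt(3)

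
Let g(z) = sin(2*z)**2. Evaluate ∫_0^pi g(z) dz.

Use the identity sin^2(2*z) = (1 - cos(4*z))/2.
An antiderivative is F(z) = z/2 - sin(4*z)/8.
Then F(pi) - F(0) = (pi/2) - (0) = pi/2.

pi/2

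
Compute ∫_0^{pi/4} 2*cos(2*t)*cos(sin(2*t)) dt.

sin(1)

Let u = sin(2*t), so du = 2*cos(2*t) dt. When t = 0, u = 0; when t = pi/4, u = 1.
The integral becomes ∫ cos(u) du from 0 to 1, with antiderivative sin(u).
Back in t: F(t) = sin(sin(2*t)).
Then F(pi/4) - F(0) = (sin(1)) - (0) = sin(1).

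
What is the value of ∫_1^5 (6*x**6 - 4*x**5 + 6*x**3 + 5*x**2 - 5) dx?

1211072/21

By the power rule, an antiderivative is F(x) = 6*x**7/7 - 2*x**6/3 + 3*x**4/2 + 5*x**3/3 - 5*x.
Then F(5) - F(1) = (2422075/42) - (-23/14) = 1211072/21.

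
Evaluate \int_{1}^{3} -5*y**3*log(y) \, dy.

Integrate by parts once (u = ln y, dv = -5*y**3 dy).
An antiderivative is F(y) = -5*y**4*(4*log(y) - 1)/16.
Then F(3) - F(1) = (405/16 - 405*log(3)/4) - (5/16) = 25 - 405*log(3)/4.

25 - 405*log(3)/4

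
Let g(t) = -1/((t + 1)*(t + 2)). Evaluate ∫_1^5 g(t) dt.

Factor the denominator: t**2 + 3*t + 2 = (t + 2)(t + 1).
Partial fractions: -1/((t + 1)*(t + 2)) = 1/(t + 2) - 1/(t + 1).
An antiderivative is F(t) = -log(t + 1) + log(t + 2).
Then F(5) - F(1) = (log(7/6)) - (log(3/2)) = log(7/9).

log(7/9)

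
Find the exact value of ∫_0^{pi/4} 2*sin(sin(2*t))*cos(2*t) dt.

Let u = sin(2*t), so du = 2*cos(2*t) dt. When t = 0, u = 0; when t = pi/4, u = 1.
The integral becomes ∫ sin(u) du from 0 to 1, with antiderivative -cos(u).
Back in t: F(t) = -cos(sin(2*t)).
Then F(pi/4) - F(0) = (-cos(1)) - (-1) = 1 - cos(1).

1 - cos(1)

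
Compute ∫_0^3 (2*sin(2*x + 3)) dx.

cos(3) - cos(9)

Let u = 2*x + 3, so du = 2 dx. When x = 0, u = 3; when x = 3, u = 9.
The integral becomes ∫ sin(u) du from 3 to 9, with antiderivative -cos(u).
Back in x: F(x) = -cos(2*x + 3).
Then F(3) - F(0) = (-cos(9)) - (-cos(3)) = cos(3) - cos(9).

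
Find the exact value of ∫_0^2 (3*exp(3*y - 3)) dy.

2*sinh(3)

Let u = 3*y - 3, so du = 3 dy. When y = 0, u = -3; when y = 2, u = 3.
The integral becomes ∫ exp(u) du from -3 to 3, with antiderivative exp(u).
Back in y: F(y) = exp(3*y - 3).
Then F(2) - F(0) = (exp(3)) - (exp(-3)) = 2*sinh(3).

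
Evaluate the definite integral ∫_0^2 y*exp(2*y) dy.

1/4 + 3*exp(4)/4

Integrate by parts once (u = y, dv = exp(2*y) dy).
An antiderivative is F(y) = (2*y - 1)*exp(2*y)/4.
Then F(2) - F(0) = (3*exp(4)/4) - (-1/4) = 1/4 + 3*exp(4)/4.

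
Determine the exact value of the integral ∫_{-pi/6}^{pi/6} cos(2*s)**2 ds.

Use the identity cos^2(2*s) = (1 + cos(4*s))/2.
An antiderivative is F(s) = s/2 + sin(4*s)/8.
Then F(pi/6) - F(-pi/6) = (sqrt(3)/16 + pi/12) - (-pi/12 - sqrt(3)/16) = sqrt(3)/8 + pi/6.

sqrt(3)/8 + pi/6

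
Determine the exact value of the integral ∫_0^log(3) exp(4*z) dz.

20

Let u = exp(z), so du = exp(z) dz. When z = 0, u = 1; when z = log(3), u = 3.
The integral becomes ∫ u**3 du from 1 to 3, with antiderivative u**4/4.
Back in z: F(z) = exp(4*z)/4.
Then F(log(3)) - F(0) = (81/4) - (1/4) = 20.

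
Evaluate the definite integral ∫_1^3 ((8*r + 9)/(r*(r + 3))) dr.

-5*log(2) + 8*log(3)

Factor the denominator: r**2 + 3*r = (r + 3)r.
Partial fractions: (8*r + 9)/(r*(r + 3)) = 5/(r + 3) + 3/r.
An antiderivative is F(r) = 3*log(r) + 5*log(r + 3).
Then F(3) - F(1) = (5*log(2) + 8*log(3)) - (10*log(2)) = -5*log(2) + 8*log(3).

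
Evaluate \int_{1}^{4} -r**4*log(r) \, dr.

1023/25 - 2048*log(2)/5

Integrate by parts once (u = ln r, dv = -r**4 dr).
An antiderivative is F(r) = -r**5*(5*log(r) - 1)/25.
Then F(4) - F(1) = (1024/25 - 2048*log(2)/5) - (1/25) = 1023/25 - 2048*log(2)/5.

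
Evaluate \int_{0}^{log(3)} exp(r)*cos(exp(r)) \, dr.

Let u = exp(r), so du = exp(r) dr. When r = 0, u = 1; when r = log(3), u = 3.
The integral becomes ∫ cos(u) du from 1 to 3, with antiderivative sin(u).
Back in r: F(r) = sin(exp(r)).
Then F(log(3)) - F(0) = (sin(3)) - (sin(1)) = -sin(1) + sin(3).

-sin(1) + sin(3)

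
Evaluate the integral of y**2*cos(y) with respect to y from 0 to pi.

-2*pi

Integrate by parts twice (u = y^2, dv = cos(y) dy).
An antiderivative is F(y) = y**2*sin(y) + 2*y*cos(y) - 2*sin(y).
Then F(pi) - F(0) = (-2*pi) - (0) = -2*pi.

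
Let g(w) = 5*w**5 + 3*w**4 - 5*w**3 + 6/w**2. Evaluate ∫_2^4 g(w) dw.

36567/10

By the power rule, an antiderivative is F(w) = 5*w**6/6 + 3*w**5/5 - 5*w**4/4 - 6/w.
Then F(4) - F(2) = (111187/30) - (743/15) = 36567/10.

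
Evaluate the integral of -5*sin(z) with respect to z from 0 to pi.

-10

An antiderivative is F(z) = 5*cos(z).
Then F(pi) - F(0) = (-5) - (5) = -10.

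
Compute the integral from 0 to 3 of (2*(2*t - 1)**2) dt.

Let u = 2*t - 1, so du = 2 dt. When t = 0, u = -1; when t = 3, u = 5.
The integral becomes ∫ u**2 du from -1 to 5, with antiderivative u**3/3.
Back in t: F(t) = (2*t - 1)**3/3.
Then F(3) - F(0) = (125/3) - (-1/3) = 42.

42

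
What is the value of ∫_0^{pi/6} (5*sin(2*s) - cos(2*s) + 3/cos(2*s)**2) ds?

5/4 + 5*sqrt(3)/4

An antiderivative is F(s) = -sin(2*s)/2 - 5*cos(2*s)/2 + 3*tan(2*s)/2.
Then F(pi/6) - F(0) = (-5/4 + 5*sqrt(3)/4) - (-5/2) = 5/4 + 5*sqrt(3)/4.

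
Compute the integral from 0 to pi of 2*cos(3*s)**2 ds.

Use the identity cos^2(3*s) = (1 + cos(6*s))/2.
An antiderivative is F(s) = s + sin(6*s)/6.
Then F(pi) - F(0) = (pi) - (0) = pi.

pi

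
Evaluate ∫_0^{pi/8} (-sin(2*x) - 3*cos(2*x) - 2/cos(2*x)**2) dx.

An antiderivative is F(x) = -3*sin(2*x)/2 + cos(2*x)/2 - tan(2*x).
Then F(pi/8) - F(0) = (-1 - sqrt(2)/2) - (1/2) = -3/2 - sqrt(2)/2.

-3/2 - sqrt(2)/2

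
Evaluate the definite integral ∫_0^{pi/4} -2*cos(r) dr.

-sqrt(2)

An antiderivative is F(r) = -2*sin(r).
Then F(pi/4) - F(0) = (-sqrt(2)) - (0) = -sqrt(2).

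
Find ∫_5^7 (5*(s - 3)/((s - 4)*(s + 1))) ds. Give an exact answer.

-3*log(3) + 8*log(2)

Factor the denominator: s**2 - 3*s - 4 = (s + 1)(s - 4).
Partial fractions: 5*(s - 3)/((s - 4)*(s + 1)) = 4/(s + 1) + 1/(s - 4).
An antiderivative is F(s) = log(s - 4) + 4*log(s + 1).
Then F(7) - F(5) = (log(3) + 12*log(2)) - (4*log(2) + 4*log(3)) = -3*log(3) + 8*log(2).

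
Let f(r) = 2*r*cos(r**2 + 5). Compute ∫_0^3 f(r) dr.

Let u = r**2 + 5, so du = 2*r dr. When r = 0, u = 5; when r = 3, u = 14.
The integral becomes ∫ cos(u) du from 5 to 14, with antiderivative sin(u).
Back in r: F(r) = sin(r**2 + 5).
Then F(3) - F(0) = (sin(14)) - (sin(5)) = -sin(5) + sin(14).

-sin(5) + sin(14)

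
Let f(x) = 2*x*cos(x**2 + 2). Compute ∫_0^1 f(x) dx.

-sin(2) + sin(3)

Let u = x**2 + 2, so du = 2*x dx. When x = 0, u = 2; when x = 1, u = 3.
The integral becomes ∫ cos(u) du from 2 to 3, with antiderivative sin(u).
Back in x: F(x) = sin(x**2 + 2).
Then F(1) - F(0) = (sin(3)) - (sin(2)) = -sin(2) + sin(3).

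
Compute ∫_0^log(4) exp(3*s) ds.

21

Let u = exp(s), so du = exp(s) ds. When s = 0, u = 1; when s = log(4), u = 4.
The integral becomes ∫ u**2 du from 1 to 4, with antiderivative u**3/3.
Back in s: F(s) = exp(3*s)/3.
Then F(log(4)) - F(0) = (64/3) - (1/3) = 21.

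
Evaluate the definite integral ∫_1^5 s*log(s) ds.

-6 + 25*log(5)/2

Integrate by parts once (u = ln s, dv = s ds).
An antiderivative is F(s) = s**2*(2*log(s) - 1)/4.
Then F(5) - F(1) = (-25/4 + 25*log(5)/2) - (-1/4) = -6 + 25*log(5)/2.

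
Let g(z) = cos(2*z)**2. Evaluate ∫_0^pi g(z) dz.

Use the identity cos^2(2*z) = (1 + cos(4*z))/2.
An antiderivative is F(z) = z/2 + sin(4*z)/8.
Then F(pi) - F(0) = (pi/2) - (0) = pi/2.

pi/2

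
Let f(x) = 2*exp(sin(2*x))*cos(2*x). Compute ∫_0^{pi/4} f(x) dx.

Let u = sin(2*x), so du = 2*cos(2*x) dx. When x = 0, u = 0; when x = pi/4, u = 1.
The integral becomes ∫ exp(u) du from 0 to 1, with antiderivative exp(u).
Back in x: F(x) = exp(sin(2*x)).
Then F(pi/4) - F(0) = (E) - (1) = -1 + E.

-1 + E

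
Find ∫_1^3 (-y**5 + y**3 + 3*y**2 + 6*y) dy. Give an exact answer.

By the power rule, an antiderivative is F(y) = -y**6/6 + y**4/4 + y**3 + 3*y**2.
Then F(3) - F(1) = (-189/4) - (49/12) = -154/3.

-154/3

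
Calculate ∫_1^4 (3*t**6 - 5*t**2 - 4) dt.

48330/7

By the power rule, an antiderivative is F(t) = 3*t**7/7 - 5*t**3/3 - 4*t.
Then F(4) - F(1) = (144880/21) - (-110/21) = 48330/7.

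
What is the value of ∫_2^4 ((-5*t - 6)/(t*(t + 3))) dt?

-3*log(7) - 2*log(2) + 3*log(5)

Factor the denominator: t**2 + 3*t = (t + 3)t.
Partial fractions: (-5*t - 6)/(t*(t + 3)) = -3/(t + 3) - 2/t.
An antiderivative is F(t) = -2*log(t) - 3*log(t + 3).
Then F(4) - F(2) = (-3*log(7) - 4*log(2)) - (-3*log(5) - 2*log(2)) = -3*log(7) - 2*log(2) + 3*log(5).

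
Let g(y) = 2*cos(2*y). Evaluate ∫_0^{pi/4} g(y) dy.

1

An antiderivative is F(y) = sin(2*y).
Then F(pi/4) - F(0) = (1) - (0) = 1.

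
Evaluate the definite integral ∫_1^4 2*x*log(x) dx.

Integrate by parts once (u = ln x, dv = 2*x dx).
An antiderivative is F(x) = x**2*(2*log(x) - 1)/2.
Then F(4) - F(1) = (-8 + 32*log(2)) - (-1/2) = -15/2 + 32*log(2).

-15/2 + 32*log(2)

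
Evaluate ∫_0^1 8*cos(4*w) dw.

2*sin(4)

Let u = 4*w, so du = 4 dw. When w = 0, u = 0; when w = 1, u = 4.
The integral becomes 2·∫ cos(u) du from 0 to 4, with antiderivative 2*sin(u).
Back in w: F(w) = 2*sin(4*w).
Then F(1) - F(0) = (2*sin(4)) - (0) = 2*sin(4).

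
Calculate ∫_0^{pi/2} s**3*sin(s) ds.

-6 + 3*pi**2/4

Integrate by parts 3 times (u = s^3, dv = sin(s) ds).
An antiderivative is F(s) = -s**3*cos(s) + 3*s**2*sin(s) + 6*s*cos(s) - 6*sin(s).
Then F(pi/2) - F(0) = (-6 + 3*pi**2/4) - (0) = -6 + 3*pi**2/4.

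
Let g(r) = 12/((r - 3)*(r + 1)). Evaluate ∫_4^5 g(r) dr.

-3*log(3) + 3*log(5)

Factor the denominator: r**2 - 2*r - 3 = (r + 1)(r - 3).
Partial fractions: 12/((r - 3)*(r + 1)) = -3/(r + 1) + 3/(r - 3).
An antiderivative is F(r) = 3*log(r - 3) - 3*log(r + 1).
Then F(5) - F(4) = (-log(27)) - (-3*log(5)) = -3*log(3) + 3*log(5).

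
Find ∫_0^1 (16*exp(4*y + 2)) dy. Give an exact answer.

Let u = 4*y + 2, so du = 4 dy. When y = 0, u = 2; when y = 1, u = 6.
The integral becomes 4·∫ exp(u) du from 2 to 6, with antiderivative 4*exp(u).
Back in y: F(y) = 4*exp(4*y + 2).
Then F(1) - F(0) = (4*exp(6)) - (4*exp(2)) = -4*(1 - exp(4))*exp(2).

-4*(1 - exp(4))*exp(2)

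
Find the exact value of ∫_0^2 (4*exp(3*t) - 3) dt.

An antiderivative is F(t) = 4*exp(3*t)/3 - 3*t.
Then F(2) - F(0) = (-6 + 4*exp(6)/3) - (4/3) = -22/3 + 4*exp(6)/3.

-22/3 + 4*exp(6)/3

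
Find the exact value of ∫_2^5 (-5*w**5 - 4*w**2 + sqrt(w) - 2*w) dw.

-26289/2 - 4*sqrt(2)/3 + 10*sqrt(5)/3

By the power rule, an antiderivative is F(w) = -5*w**6/6 + 2*w**(3/2)/3 - 4*w**3/3 - w**2.
Then F(5) - F(2) = (-26425/2 + 10*sqrt(5)/3) - (-68 + 4*sqrt(2)/3) = -26289/2 - 4*sqrt(2)/3 + 10*sqrt(5)/3.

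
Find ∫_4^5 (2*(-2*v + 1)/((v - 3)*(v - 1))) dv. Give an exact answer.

Factor the denominator: v**2 - 4*v + 3 = (v - 1)(v - 3).
Partial fractions: 2*(-2*v + 1)/((v - 3)*(v - 1)) = 1/(v - 1) - 5/(v - 3).
An antiderivative is F(v) = -5*log(v - 3) + log(v - 1).
Then F(5) - F(4) = (-log(8)) - (log(3)) = -log(24).

-log(24)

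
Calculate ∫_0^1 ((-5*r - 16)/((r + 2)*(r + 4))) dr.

-3*log(3) - 2*log(5) + 7*log(2)

Factor the denominator: r**2 + 6*r + 8 = (r + 4)(r + 2).
Partial fractions: (-5*r - 16)/((r + 2)*(r + 4)) = -2/(r + 4) - 3/(r + 2).
An antiderivative is F(r) = -3*log(r + 2) - 2*log(r + 4).
Then F(1) - F(0) = (-3*log(3) - 2*log(5)) - (-7*log(2)) = -3*log(3) - 2*log(5) + 7*log(2).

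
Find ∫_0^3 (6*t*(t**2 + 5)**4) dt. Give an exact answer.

1604097/5

Let u = t**2 + 5, so du = 2*t dt. When t = 0, u = 5; when t = 3, u = 14.
The integral becomes 3·∫ u**4 du from 5 to 14, with antiderivative 3*u**5/5.
Back in t: F(t) = 3*(t**2 + 5)**5/5.
Then F(3) - F(0) = (1613472/5) - (1875) = 1604097/5.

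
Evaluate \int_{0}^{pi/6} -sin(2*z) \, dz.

An antiderivative is F(z) = cos(2*z)/2.
Then F(pi/6) - F(0) = (1/4) - (1/2) = -1/4.

-1/4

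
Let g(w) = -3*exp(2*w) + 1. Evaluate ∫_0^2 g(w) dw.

An antiderivative is F(w) = -3*exp(2*w)/2 + w.
Then F(2) - F(0) = (2 - 3*exp(4)/2) - (-3/2) = 7/2 - 3*exp(4)/2.

7/2 - 3*exp(4)/2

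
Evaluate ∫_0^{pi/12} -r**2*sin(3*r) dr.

Integrate by parts twice (u = r^2, dv = -sin(3*r) dr).
An antiderivative is F(r) = r**2*cos(3*r)/3 - 2*r*sin(3*r)/9 - 2*cos(3*r)/27.
Then F(pi/12) - F(0) = (sqrt(2)*(-32 - 8*pi + pi**2)/864) - (-2/27) = -sqrt(2)/27 - sqrt(2)*pi/108 + sqrt(2)*pi**2/864 + 2/27.

-sqrt(2)/27 - sqrt(2)*pi/108 + sqrt(2)*pi**2/864 + 2/27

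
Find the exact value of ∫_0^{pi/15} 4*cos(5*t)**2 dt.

sqrt(3)/10 + 2*pi/15

Use the identity cos^2(5*t) = (1 + cos(10*t))/2.
An antiderivative is F(t) = 2*t + sin(10*t)/5.
Then F(pi/15) - F(0) = (sqrt(3)/10 + 2*pi/15) - (0) = sqrt(3)/10 + 2*pi/15.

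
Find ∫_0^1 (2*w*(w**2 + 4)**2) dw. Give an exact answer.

Let u = w**2 + 4, so du = 2*w dw. When w = 0, u = 4; when w = 1, u = 5.
The integral becomes ∫ u**2 du from 4 to 5, with antiderivative u**3/3.
Back in w: F(w) = (w**2 + 4)**3/3.
Then F(1) - F(0) = (125/3) - (64/3) = 61/3.

61/3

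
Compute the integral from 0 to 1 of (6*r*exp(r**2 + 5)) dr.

Let u = r**2 + 5, so du = 2*r dr. When r = 0, u = 5; when r = 1, u = 6.
The integral becomes 3·∫ exp(u) du from 5 to 6, with antiderivative 3*exp(u).
Back in r: F(r) = 3*exp(r**2 + 5).
Then F(1) - F(0) = (3*exp(6)) - (3*exp(5)) = -3*(1 - exp(1))*exp(5).

-3*(1 - exp(1))*exp(5)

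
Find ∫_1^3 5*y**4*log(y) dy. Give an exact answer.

Integrate by parts once (u = ln y, dv = 5*y**4 dy).
An antiderivative is F(y) = y**5*(5*log(y) - 1)/5.
Then F(3) - F(1) = (-243/5 + 243*log(3)) - (-1/5) = -242/5 + 243*log(3).

-242/5 + 243*log(3)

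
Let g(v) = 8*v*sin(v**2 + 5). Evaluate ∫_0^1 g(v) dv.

-4*cos(6) + 4*cos(5)

Let u = v**2 + 5, so du = 2*v dv. When v = 0, u = 5; when v = 1, u = 6.
The integral becomes 4·∫ sin(u) du from 5 to 6, with antiderivative -4*cos(u).
Back in v: F(v) = -4*cos(v**2 + 5).
Then F(1) - F(0) = (-4*cos(6)) - (-4*cos(5)) = -4*cos(6) + 4*cos(5).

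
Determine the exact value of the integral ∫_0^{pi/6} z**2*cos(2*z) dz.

-sqrt(3)/8 + sqrt(3)*pi**2/144 + pi/24

Integrate by parts twice (u = z^2, dv = cos(2*z) dz).
An antiderivative is F(z) = z**2*sin(2*z)/2 + z*cos(2*z)/2 - sin(2*z)/4.
Then F(pi/6) - F(0) = (-sqrt(3)/8 + sqrt(3)*pi**2/144 + pi/24) - (0) = -sqrt(3)/8 + sqrt(3)*pi**2/144 + pi/24.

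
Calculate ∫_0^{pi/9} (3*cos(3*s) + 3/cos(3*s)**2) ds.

3*sqrt(3)/2

An antiderivative is F(s) = sin(3*s) + tan(3*s).
Then F(pi/9) - F(0) = (3*sqrt(3)/2) - (0) = 3*sqrt(3)/2.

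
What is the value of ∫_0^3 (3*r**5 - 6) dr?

By the power rule, an antiderivative is F(r) = r**6/2 - 6*r.
Then F(3) - F(0) = (693/2) - (0) = 693/2.

693/2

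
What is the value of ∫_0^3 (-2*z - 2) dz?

By the power rule, an antiderivative is F(z) = -z**2 - 2*z.
Then F(3) - F(0) = (-15) - (0) = -15.

-15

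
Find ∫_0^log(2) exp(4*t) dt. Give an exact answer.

Let u = exp(t), so du = exp(t) dt. When t = 0, u = 1; when t = log(2), u = 2.
The integral becomes ∫ u**3 du from 1 to 2, with antiderivative u**4/4.
Back in t: F(t) = exp(4*t)/4.
Then F(log(2)) - F(0) = (4) - (1/4) = 15/4.

15/4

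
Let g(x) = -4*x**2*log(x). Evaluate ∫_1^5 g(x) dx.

496/9 - 500*log(5)/3

Integrate by parts once (u = ln x, dv = -4*x**2 dx).
An antiderivative is F(x) = -4*x**3*(3*log(x) - 1)/9.
Then F(5) - F(1) = (500/9 - 500*log(5)/3) - (4/9) = 496/9 - 500*log(5)/3.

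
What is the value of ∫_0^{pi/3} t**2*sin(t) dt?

Integrate by parts twice (u = t^2, dv = sin(t) dt).
An antiderivative is F(t) = -t**2*cos(t) + 2*t*sin(t) + 2*cos(t).
Then F(pi/3) - F(0) = (-pi**2/18 + 1 + sqrt(3)*pi/3) - (2) = -1 - pi**2/18 + sqrt(3)*pi/3.

-1 - pi**2/18 + sqrt(3)*pi/3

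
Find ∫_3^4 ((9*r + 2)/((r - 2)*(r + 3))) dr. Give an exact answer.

-5*log(3) - log(2) + 5*log(7)

Factor the denominator: r**2 + r - 6 = (r + 3)(r - 2).
Partial fractions: (9*r + 2)/((r - 2)*(r + 3)) = 5/(r + 3) + 4/(r - 2).
An antiderivative is F(r) = 4*log(r - 2) + 5*log(r + 3).
Then F(4) - F(3) = (4*log(2) + 5*log(7)) - (5*log(2) + 5*log(3)) = -5*log(3) - log(2) + 5*log(7).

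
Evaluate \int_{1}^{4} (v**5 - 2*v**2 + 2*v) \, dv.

By the power rule, an antiderivative is F(v) = v**6/6 - 2*v**3/3 + v**2.
Then F(4) - F(1) = (656) - (1/2) = 1311/2.

1311/2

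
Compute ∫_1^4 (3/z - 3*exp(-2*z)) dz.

-3*exp(-2)/2 + 3*exp(-8)/2 + 6*log(2)

An antiderivative is F(z) = 3*log(z) + 3*exp(-2*z)/2.
Then F(4) - F(1) = (3*exp(-8)/2 + 6*log(2)) - (3*exp(-2)/2) = -3*exp(-2)/2 + 3*exp(-8)/2 + 6*log(2).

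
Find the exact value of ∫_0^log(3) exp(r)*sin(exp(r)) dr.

Let u = exp(r), so du = exp(r) dr. When r = 0, u = 1; when r = log(3), u = 3.
The integral becomes ∫ sin(u) du from 1 to 3, with antiderivative -cos(u).
Back in r: F(r) = -cos(exp(r)).
Then F(log(3)) - F(0) = (-cos(3)) - (-cos(1)) = cos(1) - cos(3).

cos(1) - cos(3)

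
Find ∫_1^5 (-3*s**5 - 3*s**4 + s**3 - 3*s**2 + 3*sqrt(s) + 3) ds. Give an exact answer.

By the power rule, an antiderivative is F(s) = -s**6/2 - 3*s**5/5 + s**4/4 + 2*s**(3/2) - s**3 + 3*s.
Then F(5) - F(1) = (-38565/4 + 10*sqrt(5)) - (63/20) = -48222/5 + 10*sqrt(5).

-48222/5 + 10*sqrt(5)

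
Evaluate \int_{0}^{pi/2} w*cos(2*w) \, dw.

-1/2

Integrate by parts once (u = w, dv = cos(2*w) dw).
An antiderivative is F(w) = w*sin(2*w)/2 + cos(2*w)/4.
Then F(pi/2) - F(0) = (-1/4) - (1/4) = -1/2.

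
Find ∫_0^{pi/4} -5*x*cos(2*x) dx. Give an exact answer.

5/4 - 5*pi/8

Integrate by parts once (u = x, dv = -5*cos(2*x) dx).
An antiderivative is F(x) = -5*x*sin(2*x)/2 - 5*cos(2*x)/4.
Then F(pi/4) - F(0) = (-5*pi/8) - (-5/4) = 5/4 - 5*pi/8.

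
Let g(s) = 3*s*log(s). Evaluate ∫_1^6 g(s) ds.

Integrate by parts once (u = ln s, dv = 3*s ds).
An antiderivative is F(s) = 3*s**2*(2*log(s) - 1)/4.
Then F(6) - F(1) = (-27 + 54*log(2) + 54*log(3)) - (-3/4) = -105/4 + 54*log(2) + 54*log(3).

-105/4 + 54*log(2) + 54*log(3)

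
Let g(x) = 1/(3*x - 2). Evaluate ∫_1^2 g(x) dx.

2*log(2)/3

An antiderivative is F(x) = log(3*x - 2)/3.
Then F(2) - F(1) = (2*log(2)/3) - (0) = 2*log(2)/3.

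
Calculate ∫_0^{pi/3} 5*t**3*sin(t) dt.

-15*sqrt(3) - 5*pi**3/54 + 5*sqrt(3)*pi**2/6 + 5*pi

Integrate by parts 3 times (u = t^3, dv = 5*sin(t) dt).
An antiderivative is F(t) = -5*t**3*cos(t) + 15*t**2*sin(t) + 30*t*cos(t) - 30*sin(t).
Then F(pi/3) - F(0) = (-15*sqrt(3) - 5*pi**3/54 + 5*sqrt(3)*pi**2/6 + 5*pi) - (0) = -15*sqrt(3) - 5*pi**3/54 + 5*sqrt(3)*pi**2/6 + 5*pi.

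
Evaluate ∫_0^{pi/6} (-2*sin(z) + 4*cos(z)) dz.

An antiderivative is F(z) = 4*sin(z) + 2*cos(z).
Then F(pi/6) - F(0) = (sqrt(3) + 2) - (2) = sqrt(3).

sqrt(3)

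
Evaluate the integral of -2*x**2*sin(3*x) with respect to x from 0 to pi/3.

8/27 - 2*pi**2/27

Integrate by parts twice (u = x^2, dv = -2*sin(3*x) dx).
An antiderivative is F(x) = 2*x**2*cos(3*x)/3 - 4*x*sin(3*x)/9 - 4*cos(3*x)/27.
Then F(pi/3) - F(0) = (4/27 - 2*pi**2/27) - (-4/27) = 8/27 - 2*pi**2/27.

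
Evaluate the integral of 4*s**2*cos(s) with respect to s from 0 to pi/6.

-4 + pi**2/18 + 2*sqrt(3)*pi/3

Integrate by parts twice (u = s^2, dv = 4*cos(s) ds).
An antiderivative is F(s) = 4*s**2*sin(s) + 8*s*cos(s) - 8*sin(s).
Then F(pi/6) - F(0) = (-4 + pi**2/18 + 2*sqrt(3)*pi/3) - (0) = -4 + pi**2/18 + 2*sqrt(3)*pi/3.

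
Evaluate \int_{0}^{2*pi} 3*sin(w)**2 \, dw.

Use the identity sin^2(w) = (1 - cos(2*w))/2.
An antiderivative is F(w) = 3*w/2 - 3*sin(2*w)/4.
Then F(2*pi) - F(0) = (3*pi) - (0) = 3*pi.

3*pi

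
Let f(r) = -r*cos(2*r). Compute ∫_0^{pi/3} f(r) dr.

Integrate by parts once (u = r, dv = -cos(2*r) dr).
An antiderivative is F(r) = -r*sin(2*r)/2 - cos(2*r)/4.
Then F(pi/3) - F(0) = (-sqrt(3)*pi/12 + 1/8) - (-1/4) = -sqrt(3)*pi/12 + 3/8.

-sqrt(3)*pi/12 + 3/8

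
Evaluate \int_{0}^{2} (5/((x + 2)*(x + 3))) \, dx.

-5*log(5) + 5*log(2) + 5*log(3)

Factor the denominator: x**2 + 5*x + 6 = (x + 3)(x + 2).
Partial fractions: 5/((x + 2)*(x + 3)) = -5/(x + 3) + 5/(x + 2).
An antiderivative is F(x) = 5*log(x + 2) - 5*log(x + 3).
Then F(2) - F(0) = (-5*log(5) + 10*log(2)) - (-5*log(3) + 5*log(2)) = -5*log(5) + 5*log(2) + 5*log(3).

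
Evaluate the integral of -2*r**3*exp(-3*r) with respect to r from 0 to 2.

-4/27 + 244*exp(-6)/27

Integrate by parts 3 times (u = r^3, dv = -2*exp(-3*r) dr).
An antiderivative is F(r) = (18*r**3 + 18*r**2 + 12*r + 4)*exp(-3*r)/27.
Then F(2) - F(0) = (244*exp(-6)/27) - (4/27) = -4/27 + 244*exp(-6)/27.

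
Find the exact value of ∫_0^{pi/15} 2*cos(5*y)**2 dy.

Use the identity cos^2(5*y) = (1 + cos(10*y))/2.
An antiderivative is F(y) = y + sin(10*y)/10.
Then F(pi/15) - F(0) = (sqrt(3)/20 + pi/15) - (0) = sqrt(3)/20 + pi/15.

sqrt(3)/20 + pi/15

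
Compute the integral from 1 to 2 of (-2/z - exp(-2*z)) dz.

(-4*exp(4)*log(2) - exp(2) + 1)*exp(-4)/2

An antiderivative is F(z) = -2*log(z) + exp(-2*z)/2.
Then F(2) - F(1) = (-2*log(2) + exp(-4)/2) - (exp(-2)/2) = (-4*exp(4)*log(2) - exp(2) + 1)*exp(-4)/2.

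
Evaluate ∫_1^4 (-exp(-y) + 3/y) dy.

-exp(-1) + exp(-4) + 6*log(2)

An antiderivative is F(y) = 3*log(y) + exp(-y).
Then F(4) - F(1) = (exp(-4) + 6*log(2)) - (exp(-1)) = -exp(-1) + exp(-4) + 6*log(2).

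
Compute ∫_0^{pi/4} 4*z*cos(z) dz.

-4 + sqrt(2)*pi/2 + 2*sqrt(2)

Integrate by parts once (u = z, dv = 4*cos(z) dz).
An antiderivative is F(z) = 4*z*sin(z) + 4*cos(z).
Then F(pi/4) - F(0) = (sqrt(2)*(pi + 4)/2) - (4) = -4 + sqrt(2)*pi/2 + 2*sqrt(2).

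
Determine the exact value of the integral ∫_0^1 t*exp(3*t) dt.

1/9 + 2*exp(3)/9

Integrate by parts once (u = t, dv = exp(3*t) dt).
An antiderivative is F(t) = (3*t - 1)*exp(3*t)/9.
Then F(1) - F(0) = (2*exp(3)/9) - (-1/9) = 1/9 + 2*exp(3)/9.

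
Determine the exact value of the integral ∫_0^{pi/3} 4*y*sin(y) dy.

Integrate by parts once (u = y, dv = 4*sin(y) dy).
An antiderivative is F(y) = -4*y*cos(y) + 4*sin(y).
Then F(pi/3) - F(0) = (-2*pi/3 + 2*sqrt(3)) - (0) = -2*pi/3 + 2*sqrt(3).

-2*pi/3 + 2*sqrt(3)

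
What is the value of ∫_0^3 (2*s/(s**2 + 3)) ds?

Let u = s**2 + 3, so du = 2*s ds. When s = 0, u = 3; when s = 3, u = 12.
The integral becomes ∫ 1/u du from 3 to 12, with antiderivative log(u).
Back in s: F(s) = log(s**2 + 3).
Then F(3) - F(0) = (log(12)) - (log(3)) = log(4).

log(4)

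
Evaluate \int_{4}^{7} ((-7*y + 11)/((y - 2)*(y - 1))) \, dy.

Factor the denominator: y**2 - 3*y + 2 = (y - 1)(y - 2).
Partial fractions: (-7*y + 11)/((y - 2)*(y - 1)) = -4/(y - 1) - 3/(y - 2).
An antiderivative is F(y) = -3*log(y - 2) - 4*log(y - 1).
Then F(7) - F(4) = (-3*log(5) - 4*log(3) - 4*log(2)) - (-4*log(3) - 3*log(2)) = -3*log(5) - log(2).

-3*log(5) - log(2)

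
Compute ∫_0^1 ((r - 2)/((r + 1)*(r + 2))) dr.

Factor the denominator: r**2 + 3*r + 2 = (r + 2)(r + 1).
Partial fractions: (r - 2)/((r + 1)*(r + 2)) = 4/(r + 2) - 3/(r + 1).
An antiderivative is F(r) = -3*log(r + 1) + 4*log(r + 2).
Then F(1) - F(0) = (log(81/8)) - (log(16)) = -7*log(2) + 4*log(3).

-7*log(2) + 4*log(3)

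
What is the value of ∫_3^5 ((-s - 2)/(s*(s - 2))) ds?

log(5/27)

Factor the denominator: s**2 - 2*s = s(s - 2).
Partial fractions: (-s - 2)/(s*(s - 2)) = 1/s - 2/(s - 2).
An antiderivative is F(s) = log(s) - 2*log(s - 2).
Then F(5) - F(3) = (log(5/9)) - (log(3)) = log(5/27).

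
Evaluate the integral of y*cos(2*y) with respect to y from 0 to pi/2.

Integrate by parts once (u = y, dv = cos(2*y) dy).
An antiderivative is F(y) = y*sin(2*y)/2 + cos(2*y)/4.
Then F(pi/2) - F(0) = (-1/4) - (1/4) = -1/2.

-1/2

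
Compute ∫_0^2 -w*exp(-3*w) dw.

Integrate by parts once (u = w, dv = -exp(-3*w) dw).
An antiderivative is F(w) = (3*w + 1)*exp(-3*w)/9.
Then F(2) - F(0) = (7*exp(-6)/9) - (1/9) = (7 - exp(6))*exp(-6)/9.

(7 - exp(6))*exp(-6)/9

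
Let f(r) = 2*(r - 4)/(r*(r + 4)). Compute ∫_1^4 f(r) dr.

Factor the denominator: r**2 + 4*r = (r + 4)r.
Partial fractions: 2*(r - 4)/(r*(r + 4)) = 4/(r + 4) - 2/r.
An antiderivative is F(r) = -2*log(r) + 4*log(r + 4).
Then F(4) - F(1) = (8*log(2)) - (4*log(5)) = -4*log(5) + 8*log(2).

-4*log(5) + 8*log(2)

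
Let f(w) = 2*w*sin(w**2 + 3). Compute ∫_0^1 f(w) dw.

cos(3) - cos(4)

Let u = w**2 + 3, so du = 2*w dw. When w = 0, u = 3; when w = 1, u = 4.
The integral becomes ∫ sin(u) du from 3 to 4, with antiderivative -cos(u).
Back in w: F(w) = -cos(w**2 + 3).
Then F(1) - F(0) = (-cos(4)) - (-cos(3)) = cos(3) - cos(4).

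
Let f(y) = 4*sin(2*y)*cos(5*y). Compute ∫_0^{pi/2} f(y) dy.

Use the identity sin(2*y)cos(5*y) = [sin(7*y) + sin(-3*y)]/2.
An antiderivative is F(y) = 2*cos(3*y)/3 - 2*cos(7*y)/7.
Then F(pi/2) - F(0) = (0) - (8/21) = -8/21.

-8/21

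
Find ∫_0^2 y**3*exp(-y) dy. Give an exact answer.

6 - 38*exp(-2)

Integrate by parts 3 times (u = y^3, dv = exp(-y) dy).
An antiderivative is F(y) = (-y**3 - 3*y**2 - 6*y - 6)*exp(-y).
Then F(2) - F(0) = (-38*exp(-2)) - (-6) = 6 - 38*exp(-2).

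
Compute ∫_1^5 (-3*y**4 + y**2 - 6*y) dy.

-28576/15

By the power rule, an antiderivative is F(y) = -3*y**5/5 + y**3/3 - 3*y**2.
Then F(5) - F(1) = (-5725/3) - (-49/15) = -28576/15.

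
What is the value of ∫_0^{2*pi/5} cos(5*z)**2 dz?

pi/5

Use the identity cos^2(5*z) = (1 + cos(10*z))/2.
An antiderivative is F(z) = z/2 + sin(10*z)/20.
Then F(2*pi/5) - F(0) = (pi/5) - (0) = pi/5.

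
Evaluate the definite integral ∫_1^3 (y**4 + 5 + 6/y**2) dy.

By the power rule, an antiderivative is F(y) = y**5/5 + 5*y - 6/y.
Then F(3) - F(1) = (308/5) - (-4/5) = 312/5.

312/5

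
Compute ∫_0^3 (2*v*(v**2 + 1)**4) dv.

99999/5

Let u = v**2 + 1, so du = 2*v dv. When v = 0, u = 1; when v = 3, u = 10.
The integral becomes ∫ u**4 du from 1 to 10, with antiderivative u**5/5.
Back in v: F(v) = (v**2 + 1)**5/5.
Then F(3) - F(0) = (20000) - (1/5) = 99999/5.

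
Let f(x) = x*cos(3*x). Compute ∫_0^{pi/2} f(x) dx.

Integrate by parts once (u = x, dv = cos(3*x) dx).
An antiderivative is F(x) = x*sin(3*x)/3 + cos(3*x)/9.
Then F(pi/2) - F(0) = (-pi/6) - (1/9) = -pi/6 - 1/9.

-pi/6 - 1/9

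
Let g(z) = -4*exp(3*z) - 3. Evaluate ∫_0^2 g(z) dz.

-4*exp(6)/3 - 14/3

An antiderivative is F(z) = -4*exp(3*z)/3 - 3*z.
Then F(2) - F(0) = (-4*exp(6)/3 - 6) - (-4/3) = -4*exp(6)/3 - 14/3.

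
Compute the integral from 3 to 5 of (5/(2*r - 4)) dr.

5*log(3)/2

An antiderivative is F(r) = 5*log(2*r - 4)/2.
Then F(5) - F(3) = (5*log(6)/2) - (5*log(2)/2) = 5*log(3)/2.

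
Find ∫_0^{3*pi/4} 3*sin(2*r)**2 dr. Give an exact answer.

9*pi/8

Use the identity sin^2(2*r) = (1 - cos(4*r))/2.
An antiderivative is F(r) = 3*r/2 - 3*sin(4*r)/8.
Then F(3*pi/4) - F(0) = (9*pi/8) - (0) = 9*pi/8.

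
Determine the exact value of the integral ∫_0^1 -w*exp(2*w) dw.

-exp(2)/4 - 1/4

Integrate by parts once (u = w, dv = -exp(2*w) dw).
An antiderivative is F(w) = (-2*w + 1)*exp(2*w)/4.
Then F(1) - F(0) = (-exp(2)/4) - (1/4) = -exp(2)/4 - 1/4.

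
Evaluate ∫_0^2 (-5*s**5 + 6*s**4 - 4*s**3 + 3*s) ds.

-374/15

By the power rule, an antiderivative is F(s) = -5*s**6/6 + 6*s**5/5 - s**4 + 3*s**2/2.
Then F(2) - F(0) = (-374/15) - (0) = -374/15.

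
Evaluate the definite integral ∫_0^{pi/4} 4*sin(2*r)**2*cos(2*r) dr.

Let u = sin(2*r), so du = 2*cos(2*r) dr. When r = 0, u = 0; when r = pi/4, u = 1.
The integral becomes 2·∫ u**2 du from 0 to 1, with antiderivative 2*u**3/3.
Back in r: F(r) = 2*sin(2*r)**3/3.
Then F(pi/4) - F(0) = (2/3) - (0) = 2/3.

2/3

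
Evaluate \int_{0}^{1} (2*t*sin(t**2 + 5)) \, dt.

Let u = t**2 + 5, so du = 2*t dt. When t = 0, u = 5; when t = 1, u = 6.
The integral becomes ∫ sin(u) du from 5 to 6, with antiderivative -cos(u).
Back in t: F(t) = -cos(t**2 + 5).
Then F(1) - F(0) = (-cos(6)) - (-cos(5)) = -cos(6) + cos(5).

-cos(6) + cos(5)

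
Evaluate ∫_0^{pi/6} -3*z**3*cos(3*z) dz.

Integrate by parts 3 times (u = z^3, dv = -3*cos(3*z) dz).
An antiderivative is F(z) = -z**3*sin(3*z) - z**2*cos(3*z) + 2*z*sin(3*z)/3 + 2*cos(3*z)/9.
Then F(pi/6) - F(0) = (pi*(24 - pi**2)/216) - (2/9) = -2/9 - pi**3/216 + pi/9.

-2/9 - pi**3/216 + pi/9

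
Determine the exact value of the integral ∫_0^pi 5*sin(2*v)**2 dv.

Use the identity sin^2(2*v) = (1 - cos(4*v))/2.
An antiderivative is F(v) = 5*v/2 - 5*sin(4*v)/8.
Then F(pi) - F(0) = (5*pi/2) - (0) = 5*pi/2.

5*pi/2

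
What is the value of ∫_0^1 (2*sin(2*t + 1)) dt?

Let u = 2*t + 1, so du = 2 dt. When t = 0, u = 1; when t = 1, u = 3.
The integral becomes ∫ sin(u) du from 1 to 3, with antiderivative -cos(u).
Back in t: F(t) = -cos(2*t + 1).
Then F(1) - F(0) = (-cos(3)) - (-cos(1)) = cos(1) - cos(3).

cos(1) - cos(3)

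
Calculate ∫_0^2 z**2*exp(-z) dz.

2 - 10*exp(-2)

Integrate by parts twice (u = z^2, dv = exp(-z) dz).
An antiderivative is F(z) = (-z**2 - 2*z - 2)*exp(-z).
Then F(2) - F(0) = (-10*exp(-2)) - (-2) = 2 - 10*exp(-2).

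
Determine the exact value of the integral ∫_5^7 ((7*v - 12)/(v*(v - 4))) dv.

-3*log(5) + 4*log(3) + 3*log(7)

Factor the denominator: v**2 - 4*v = v(v - 4).
Partial fractions: (7*v - 12)/(v*(v - 4)) = 3/v + 4/(v - 4).
An antiderivative is F(v) = 3*log(v) + 4*log(v - 4).
Then F(7) - F(5) = (4*log(3) + 3*log(7)) - (3*log(5)) = -3*log(5) + 4*log(3) + 3*log(7).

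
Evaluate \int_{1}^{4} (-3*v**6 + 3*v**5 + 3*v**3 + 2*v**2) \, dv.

-132735/28

By the power rule, an antiderivative is F(v) = -3*v**7/7 + v**6/2 + 3*v**4/4 + 2*v**3/3.
Then F(4) - F(1) = (-99520/21) - (125/84) = -132735/28.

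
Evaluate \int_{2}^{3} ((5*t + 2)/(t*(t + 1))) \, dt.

Factor the denominator: t**2 + t = (t + 1)t.
Partial fractions: (5*t + 2)/(t*(t + 1)) = 3/(t + 1) + 2/t.
An antiderivative is F(t) = 2*log(t) + 3*log(t + 1).
Then F(3) - F(2) = (2*log(3) + 6*log(2)) - (2*log(2) + 3*log(3)) = log(16/3).

log(16/3)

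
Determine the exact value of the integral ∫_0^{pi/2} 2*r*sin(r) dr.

Integrate by parts once (u = r, dv = 2*sin(r) dr).
An antiderivative is F(r) = -2*r*cos(r) + 2*sin(r).
Then F(pi/2) - F(0) = (2) - (0) = 2.

2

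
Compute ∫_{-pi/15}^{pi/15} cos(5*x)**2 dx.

Use the identity cos^2(5*x) = (1 + cos(10*x))/2.
An antiderivative is F(x) = x/2 + sin(10*x)/20.
Then F(pi/15) - F(-pi/15) = (sqrt(3)/40 + pi/30) - (-pi/30 - sqrt(3)/40) = sqrt(3)/20 + pi/15.

sqrt(3)/20 + pi/15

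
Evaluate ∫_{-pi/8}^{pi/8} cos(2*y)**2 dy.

1/4 + pi/8

Use the identity cos^2(2*y) = (1 + cos(4*y))/2.
An antiderivative is F(y) = y/2 + sin(4*y)/8.
Then F(pi/8) - F(-pi/8) = (1/8 + pi/16) - (-pi/16 - 1/8) = 1/4 + pi/8.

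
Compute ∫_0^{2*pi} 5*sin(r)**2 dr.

Use the identity sin^2(r) = (1 - cos(2*r))/2.
An antiderivative is F(r) = 5*r/2 - 5*sin(2*r)/4.
Then F(2*pi) - F(0) = (5*pi) - (0) = 5*pi.

5*pi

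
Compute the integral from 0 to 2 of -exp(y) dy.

An antiderivative is F(y) = -exp(y).
Then F(2) - F(0) = (-exp(2)) - (-1) = 1 - exp(2).

1 - exp(2)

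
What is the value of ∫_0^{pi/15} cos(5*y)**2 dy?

sqrt(3)/40 + pi/30

Use the identity cos^2(5*y) = (1 + cos(10*y))/2.
An antiderivative is F(y) = y/2 + sin(10*y)/20.
Then F(pi/15) - F(0) = (sqrt(3)/40 + pi/30) - (0) = sqrt(3)/40 + pi/30.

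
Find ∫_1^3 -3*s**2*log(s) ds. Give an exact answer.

Integrate by parts once (u = ln s, dv = -3*s**2 ds).
An antiderivative is F(s) = -s**3*(3*log(s) - 1)/3.
Then F(3) - F(1) = (9 - 27*log(3)) - (1/3) = 26/3 - 27*log(3).

26/3 - 27*log(3)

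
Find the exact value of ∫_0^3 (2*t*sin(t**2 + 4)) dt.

Let u = t**2 + 4, so du = 2*t dt. When t = 0, u = 4; when t = 3, u = 13.
The integral becomes ∫ sin(u) du from 4 to 13, with antiderivative -cos(u).
Back in t: F(t) = -cos(t**2 + 4).
Then F(3) - F(0) = (-cos(13)) - (-cos(4)) = -cos(13) + cos(4).

-cos(13) + cos(4)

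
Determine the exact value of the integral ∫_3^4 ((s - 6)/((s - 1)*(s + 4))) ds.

-2*log(7) - log(3) + 7*log(2)

Factor the denominator: s**2 + 3*s - 4 = (s + 4)(s - 1).
Partial fractions: (s - 6)/((s - 1)*(s + 4)) = 2/(s + 4) - 1/(s - 1).
An antiderivative is F(s) = -log(s - 1) + 2*log(s + 4).
Then F(4) - F(3) = (log(64/3)) - (log(49/2)) = -2*log(7) - log(3) + 7*log(2).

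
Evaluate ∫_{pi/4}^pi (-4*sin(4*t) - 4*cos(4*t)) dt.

An antiderivative is F(t) = -sin(4*t) + cos(4*t).
Then F(pi) - F(pi/4) = (1) - (-1) = 2.

2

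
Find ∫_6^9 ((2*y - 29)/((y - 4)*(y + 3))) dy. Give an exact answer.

Factor the denominator: y**2 - y - 12 = (y + 3)(y - 4).
Partial fractions: (2*y - 29)/((y - 4)*(y + 3)) = 5/(y + 3) - 3/(y - 4).
An antiderivative is F(y) = -3*log(y - 4) + 5*log(y + 3).
Then F(9) - F(6) = (-3*log(5) + 5*log(3) + 10*log(2)) - (-3*log(2) + 10*log(3)) = -5*log(3) - 3*log(5) + 13*log(2).

-5*log(3) - 3*log(5) + 13*log(2)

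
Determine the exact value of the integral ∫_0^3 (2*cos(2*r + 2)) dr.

-sin(2) + sin(8)

Let u = 2*r + 2, so du = 2 dr. When r = 0, u = 2; when r = 3, u = 8.
The integral becomes ∫ cos(u) du from 2 to 8, with antiderivative sin(u).
Back in r: F(r) = sin(2*r + 2).
Then F(3) - F(0) = (sin(8)) - (sin(2)) = -sin(2) + sin(8).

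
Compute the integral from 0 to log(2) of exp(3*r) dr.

Let u = exp(r), so du = exp(r) dr. When r = 0, u = 1; when r = log(2), u = 2.
The integral becomes ∫ u**2 du from 1 to 2, with antiderivative u**3/3.
Back in r: F(r) = exp(3*r)/3.
Then F(log(2)) - F(0) = (8/3) - (1/3) = 7/3.

7/3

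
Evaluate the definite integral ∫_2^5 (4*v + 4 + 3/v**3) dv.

10863/200

By the power rule, an antiderivative is F(v) = 2*v**2 + 4*v - 3/(2*v**2).
Then F(5) - F(2) = (3497/50) - (125/8) = 10863/200.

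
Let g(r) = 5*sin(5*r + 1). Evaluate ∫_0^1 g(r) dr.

Let u = 5*r + 1, so du = 5 dr. When r = 0, u = 1; when r = 1, u = 6.
The integral becomes ∫ sin(u) du from 1 to 6, with antiderivative -cos(u).
Back in r: F(r) = -cos(5*r + 1).
Then F(1) - F(0) = (-cos(6)) - (-cos(1)) = -cos(6) + cos(1).

-cos(6) + cos(1)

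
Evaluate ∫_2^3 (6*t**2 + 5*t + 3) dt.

107/2

By the power rule, an antiderivative is F(t) = 2*t**3 + 5*t**2/2 + 3*t.
Then F(3) - F(2) = (171/2) - (32) = 107/2.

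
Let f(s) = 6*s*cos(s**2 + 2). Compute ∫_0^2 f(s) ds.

Let u = s**2 + 2, so du = 2*s ds. When s = 0, u = 2; when s = 2, u = 6.
The integral becomes 3·∫ cos(u) du from 2 to 6, with antiderivative 3*sin(u).
Back in s: F(s) = 3*sin(s**2 + 2).
Then F(2) - F(0) = (3*sin(6)) - (3*sin(2)) = -3*sin(2) + 3*sin(6).

-3*sin(2) + 3*sin(6)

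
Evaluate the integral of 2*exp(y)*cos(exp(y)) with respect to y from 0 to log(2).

-2*sin(1) + 2*sin(2)

Let u = exp(y), so du = exp(y) dy. When y = 0, u = 1; when y = log(2), u = 2.
The integral becomes 2·∫ cos(u) du from 1 to 2, with antiderivative 2*sin(u).
Back in y: F(y) = 2*sin(exp(y)).
Then F(log(2)) - F(0) = (2*sin(2)) - (2*sin(1)) = -2*sin(1) + 2*sin(2).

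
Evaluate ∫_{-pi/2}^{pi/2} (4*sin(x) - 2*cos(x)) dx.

An antiderivative is F(x) = -2*sin(x) - 4*cos(x).
Then F(pi/2) - F(-pi/2) = (-2) - (2) = -4.

-4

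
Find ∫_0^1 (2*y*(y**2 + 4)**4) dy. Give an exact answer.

2101/5

Let u = y**2 + 4, so du = 2*y dy. When y = 0, u = 4; when y = 1, u = 5.
The integral becomes ∫ u**4 du from 4 to 5, with antiderivative u**5/5.
Back in y: F(y) = (y**2 + 4)**5/5.
Then F(1) - F(0) = (625) - (1024/5) = 2101/5.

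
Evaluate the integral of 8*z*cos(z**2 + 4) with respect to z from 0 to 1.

Let u = z**2 + 4, so du = 2*z dz. When z = 0, u = 4; when z = 1, u = 5.
The integral becomes 4·∫ cos(u) du from 4 to 5, with antiderivative 4*sin(u).
Back in z: F(z) = 4*sin(z**2 + 4).
Then F(1) - F(0) = (4*sin(5)) - (4*sin(4)) = 4*sin(5) - 4*sin(4).

4*sin(5) - 4*sin(4)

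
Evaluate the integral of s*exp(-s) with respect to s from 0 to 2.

Integrate by parts once (u = s, dv = exp(-s) ds).
An antiderivative is F(s) = (-s - 1)*exp(-s).
Then F(2) - F(0) = (-3*exp(-2)) - (-1) = 1 - 3*exp(-2).

1 - 3*exp(-2)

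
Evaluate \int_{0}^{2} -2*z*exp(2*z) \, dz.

Integrate by parts once (u = z, dv = -2*exp(2*z) dz).
An antiderivative is F(z) = (-2*z + 1)*exp(2*z)/2.
Then F(2) - F(0) = (-3*exp(4)/2) - (1/2) = -3*exp(4)/2 - 1/2.

-3*exp(4)/2 - 1/2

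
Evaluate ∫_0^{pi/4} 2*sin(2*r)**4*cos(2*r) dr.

1/5

Let u = sin(2*r), so du = 2*cos(2*r) dr. When r = 0, u = 0; when r = pi/4, u = 1.
The integral becomes ∫ u**4 du from 0 to 1, with antiderivative u**5/5.
Back in r: F(r) = sin(2*r)**5/5.
Then F(pi/4) - F(0) = (1/5) - (0) = 1/5.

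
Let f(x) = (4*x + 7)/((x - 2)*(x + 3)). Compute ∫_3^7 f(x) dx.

Factor the denominator: x**2 + x - 6 = (x + 3)(x - 2).
Partial fractions: (4*x + 7)/((x - 2)*(x + 3)) = 1/(x + 3) + 3/(x - 2).
An antiderivative is F(x) = 3*log(x - 2) + log(x + 3).
Then F(7) - F(3) = (log(2) + 4*log(5)) - (log(6)) = -log(3) + 4*log(5).

-log(3) + 4*log(5)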